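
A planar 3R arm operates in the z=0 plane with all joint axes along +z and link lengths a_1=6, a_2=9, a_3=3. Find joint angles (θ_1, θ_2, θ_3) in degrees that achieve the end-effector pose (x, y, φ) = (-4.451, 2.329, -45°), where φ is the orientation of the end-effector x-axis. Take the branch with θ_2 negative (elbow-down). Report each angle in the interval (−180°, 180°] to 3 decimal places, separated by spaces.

wrist centre = target − a_3·(cos φ, sin φ) = (-6.5723, 4.4503)
cos θ_2 = (63.0007−6²−9²)/(2·6·9) = -0.5000; θ_2 = -119.9995° (elbow-down)
β = atan2(4.4503,-6.5723) = 145.8969°; ψ = atan2(-7.7943,1.5001) = -79.1062°
θ_1 = β − ψ = 225.0031°
θ_3 = φ − θ_1 − θ_2 = -150.0035° (wrapped to (-180°,180°])

-134.997 -120.000 -150.004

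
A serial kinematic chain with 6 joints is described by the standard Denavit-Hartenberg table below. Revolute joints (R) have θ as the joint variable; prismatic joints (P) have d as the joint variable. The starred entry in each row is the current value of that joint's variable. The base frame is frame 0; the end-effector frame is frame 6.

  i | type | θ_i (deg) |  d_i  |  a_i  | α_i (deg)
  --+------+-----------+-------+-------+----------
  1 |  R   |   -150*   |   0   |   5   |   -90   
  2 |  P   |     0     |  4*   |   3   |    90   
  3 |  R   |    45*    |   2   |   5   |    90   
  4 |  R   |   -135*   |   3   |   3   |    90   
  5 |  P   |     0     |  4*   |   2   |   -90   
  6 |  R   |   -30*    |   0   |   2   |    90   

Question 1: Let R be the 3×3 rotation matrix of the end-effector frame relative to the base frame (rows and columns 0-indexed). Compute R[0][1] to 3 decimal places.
-0.966

End-effector y-axis (col 1 of R) = (-0.9659,0.2588,0.0000)
R[0][1] = -0.9659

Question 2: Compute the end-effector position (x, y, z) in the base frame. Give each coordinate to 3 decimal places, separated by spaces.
after link 1: o_1 = (-4.3301, -2.5000, 0.0000)
after link 2: o_2 = (-4.9282, -7.4641, 0.0000)
after link 3: o_3 = (-6.2223, -12.2937, 2.0000)
after link 4: o_4 = (-8.5710, -9.4682, -0.1213)
after link 5: o_5 = (-7.4730, -5.3702, 1.2929)
after link 6: o_6 = (-6.9730, -3.5041, 0.7753)

-6.973 -3.504 0.775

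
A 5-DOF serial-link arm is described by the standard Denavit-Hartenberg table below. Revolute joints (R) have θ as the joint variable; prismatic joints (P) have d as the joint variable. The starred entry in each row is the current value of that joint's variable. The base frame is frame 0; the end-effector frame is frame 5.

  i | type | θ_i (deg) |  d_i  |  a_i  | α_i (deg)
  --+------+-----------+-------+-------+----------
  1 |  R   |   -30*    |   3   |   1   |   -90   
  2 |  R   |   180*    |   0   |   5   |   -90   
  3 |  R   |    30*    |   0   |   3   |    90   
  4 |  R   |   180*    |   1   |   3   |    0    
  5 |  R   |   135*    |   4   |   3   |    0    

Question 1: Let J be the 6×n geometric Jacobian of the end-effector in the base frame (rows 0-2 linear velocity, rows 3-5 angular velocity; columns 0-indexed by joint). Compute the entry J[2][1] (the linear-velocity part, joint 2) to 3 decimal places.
9.337

axis z_1 = (0.5000,0.8660,0.0000); lever o_n−o_1 = (-6.4514,7.5000,-2.1213)
cross product → J_v[:, 1] = (-1.8371,1.0607,9.3371)
J_ω[:, 1] = z_1
entry J[2][1] = 9.3371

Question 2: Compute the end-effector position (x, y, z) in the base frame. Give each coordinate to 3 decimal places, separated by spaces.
-5.585 7.000 0.879

after link 1: o_1 = (0.8660, -0.5000, 3.0000)
after link 2: o_2 = (-3.4641, 2.0000, 3.0000)
after link 3: o_3 = (-6.4641, 2.0000, 3.0000)
after link 4: o_4 = (-3.4641, 3.0000, 3.0000)
after link 5: o_5 = (-5.5854, 7.0000, 0.8787)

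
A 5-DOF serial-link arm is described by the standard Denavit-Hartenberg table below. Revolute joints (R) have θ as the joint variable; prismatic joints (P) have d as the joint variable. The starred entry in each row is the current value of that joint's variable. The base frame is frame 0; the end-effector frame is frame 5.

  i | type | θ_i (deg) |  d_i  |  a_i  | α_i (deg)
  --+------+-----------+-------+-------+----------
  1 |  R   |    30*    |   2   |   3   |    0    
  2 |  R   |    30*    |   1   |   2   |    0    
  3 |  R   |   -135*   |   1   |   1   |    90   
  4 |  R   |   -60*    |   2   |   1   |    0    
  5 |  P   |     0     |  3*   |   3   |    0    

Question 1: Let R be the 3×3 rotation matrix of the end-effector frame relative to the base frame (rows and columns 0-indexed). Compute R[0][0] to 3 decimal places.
0.129

End-effector x-axis (col 0 of R) = (0.1294,-0.4830,-0.8660)
R[0][0] = 0.1294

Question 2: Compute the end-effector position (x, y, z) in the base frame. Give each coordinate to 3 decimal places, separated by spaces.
after link 1: o_1 = (2.5981, 1.5000, 2.0000)
after link 2: o_2 = (3.5981, 3.2321, 3.0000)
after link 3: o_3 = (3.8569, 2.2661, 4.0000)
after link 4: o_4 = (2.0545, 1.2655, 3.1340)
after link 5: o_5 = (-0.4551, -0.9598, 0.5359)

-0.455 -0.960 0.536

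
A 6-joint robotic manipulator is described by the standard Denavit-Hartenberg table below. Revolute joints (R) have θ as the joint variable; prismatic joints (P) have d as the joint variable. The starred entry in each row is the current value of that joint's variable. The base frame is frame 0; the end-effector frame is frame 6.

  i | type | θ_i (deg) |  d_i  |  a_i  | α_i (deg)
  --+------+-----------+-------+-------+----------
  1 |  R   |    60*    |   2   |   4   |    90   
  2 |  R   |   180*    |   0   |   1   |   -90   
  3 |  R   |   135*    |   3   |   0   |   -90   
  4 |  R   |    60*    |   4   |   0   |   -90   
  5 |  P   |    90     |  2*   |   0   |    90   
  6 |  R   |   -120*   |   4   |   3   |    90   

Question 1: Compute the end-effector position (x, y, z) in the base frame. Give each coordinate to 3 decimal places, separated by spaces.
after link 1: o_1 = (2.0000, 3.4641, 2.0000)
after link 2: o_2 = (1.5000, 2.5981, 2.0000)
after link 3: o_3 = (1.5000, 2.5981, -1.0000)
after link 4: o_4 = (5.3637, 3.6334, -1.0000)
after link 5: o_5 = (5.8120, 1.9603, 0.0000)
after link 6: o_6 = (6.1609, 6.4537, 2.1651)

6.161 6.454 2.165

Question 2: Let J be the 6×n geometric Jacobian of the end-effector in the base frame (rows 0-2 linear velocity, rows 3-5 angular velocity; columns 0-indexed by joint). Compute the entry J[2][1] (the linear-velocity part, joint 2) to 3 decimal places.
axis z_1 = (0.8660,-0.5000,0.0000); lever o_n−o_1 = (4.1609,2.9896,0.1651)
cross product → J_v[:, 1] = (-0.0825,-0.1429,4.6695)
J_ω[:, 1] = z_1
entry J[2][1] = 4.6695

4.670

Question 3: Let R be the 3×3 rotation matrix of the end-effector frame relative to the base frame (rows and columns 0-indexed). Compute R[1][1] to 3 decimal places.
0.483

End-effector y-axis (col 1 of R) = (-0.1294,0.4830,0.8660)
R[1][1] = 0.4830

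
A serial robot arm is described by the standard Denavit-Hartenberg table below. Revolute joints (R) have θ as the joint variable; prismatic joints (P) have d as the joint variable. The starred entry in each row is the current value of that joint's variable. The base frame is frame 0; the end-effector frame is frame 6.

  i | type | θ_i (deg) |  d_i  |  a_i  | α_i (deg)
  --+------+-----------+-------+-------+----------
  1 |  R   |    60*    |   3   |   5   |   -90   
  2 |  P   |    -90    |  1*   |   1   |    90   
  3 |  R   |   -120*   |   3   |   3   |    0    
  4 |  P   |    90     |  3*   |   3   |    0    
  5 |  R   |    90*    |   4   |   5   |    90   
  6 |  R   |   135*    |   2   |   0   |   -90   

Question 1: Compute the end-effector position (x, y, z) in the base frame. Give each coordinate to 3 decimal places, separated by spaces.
-2.701 -4.214 9.330

after link 1: o_1 = (2.5000, 4.3301, 3.0000)
after link 2: o_2 = (1.6340, 4.8301, 4.0000)
after link 3: o_3 = (2.3840, 0.9330, 2.5000)
after link 4: o_4 = (2.1830, -2.4151, 5.0981)
after link 5: o_5 = (-3.5670, -3.7141, 7.5981)
after link 6: o_6 = (-2.7010, -4.2141, 9.3301)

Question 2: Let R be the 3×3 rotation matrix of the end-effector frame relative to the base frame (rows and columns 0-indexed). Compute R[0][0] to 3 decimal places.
End-effector x-axis (col 0 of R) = (0.1768,-0.9186,-0.3536)
R[0][0] = 0.1768

0.177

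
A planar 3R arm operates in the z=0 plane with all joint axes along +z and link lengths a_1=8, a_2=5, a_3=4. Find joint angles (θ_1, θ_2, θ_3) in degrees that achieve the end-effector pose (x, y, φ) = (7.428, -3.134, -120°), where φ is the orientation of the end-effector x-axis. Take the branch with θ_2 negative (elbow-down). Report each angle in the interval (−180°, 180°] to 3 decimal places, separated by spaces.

wrist centre = target − a_3·(cos φ, sin φ) = (9.4280, 0.3301)
cos θ_2 = (88.9962−8²−5²)/(2·8·5) = -0.0000; θ_2 = -90.0028° (elbow-down)
β = atan2(0.3301,9.4280) = 2.0053°; ψ = atan2(-5.0000,7.9998) = -32.0062°
θ_1 = β − ψ = 34.0114°
θ_3 = φ − θ_1 − θ_2 = -64.0087° (wrapped to (-180°,180°])

34.011 -90.003 -64.009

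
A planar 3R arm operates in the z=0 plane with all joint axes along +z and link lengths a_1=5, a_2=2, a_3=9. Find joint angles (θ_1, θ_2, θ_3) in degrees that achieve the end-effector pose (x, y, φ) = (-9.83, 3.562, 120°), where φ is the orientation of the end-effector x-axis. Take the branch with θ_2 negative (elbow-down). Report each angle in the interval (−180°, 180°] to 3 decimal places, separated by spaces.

wrist centre = target − a_3·(cos φ, sin φ) = (-5.3300, -4.2322)
cos θ_2 = (46.3207−5²−2²)/(2·5·2) = 0.8660; θ_2 = -29.9991° (elbow-down)
β = atan2(-4.2322,-5.3300) = -141.5490°; ψ = atan2(-1.0000,6.7321) = -8.4489°
θ_1 = β − ψ = -133.1002°
θ_3 = φ − θ_1 − θ_2 = -76.9007° (wrapped to (-180°,180°])

-133.100 -29.999 -76.901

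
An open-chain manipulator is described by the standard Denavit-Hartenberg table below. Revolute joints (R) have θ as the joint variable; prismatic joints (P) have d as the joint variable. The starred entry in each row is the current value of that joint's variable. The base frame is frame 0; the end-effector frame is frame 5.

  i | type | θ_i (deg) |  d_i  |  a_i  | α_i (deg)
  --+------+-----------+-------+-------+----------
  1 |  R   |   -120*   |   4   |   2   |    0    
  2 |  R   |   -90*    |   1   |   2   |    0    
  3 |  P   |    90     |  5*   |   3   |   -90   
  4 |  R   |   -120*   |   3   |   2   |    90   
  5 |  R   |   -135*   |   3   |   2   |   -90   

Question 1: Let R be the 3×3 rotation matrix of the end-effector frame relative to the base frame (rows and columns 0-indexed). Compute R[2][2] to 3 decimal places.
End-effector z-axis (col 2 of R) = (-0.4356,0.6597,0.6124)
R[2][2] = 0.6124

0.612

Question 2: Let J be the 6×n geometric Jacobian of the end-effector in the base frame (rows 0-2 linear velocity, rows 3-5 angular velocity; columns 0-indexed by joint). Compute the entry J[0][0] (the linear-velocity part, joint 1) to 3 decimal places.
1.619

axis z_0 = ẑ; lever o_n−o_0 = (-1.4132,-1.6194,9.0073)
cross product → J_v[:, 0] = (1.6194,-1.4132,0.0000)
J_ω[:, 0] = z_0
entry J[0][0] = 1.6194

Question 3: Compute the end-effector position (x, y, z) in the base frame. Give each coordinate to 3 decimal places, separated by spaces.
-1.413 -1.619 9.007

after link 1: o_1 = (-1.0000, -1.7321, 4.0000)
after link 2: o_2 = (-2.7321, -0.7321, 5.0000)
after link 3: o_3 = (-4.2321, -3.3301, 10.0000)
after link 4: o_4 = (-1.1340, -3.9641, 11.7321)
after link 5: o_5 = (-1.4132, -1.6194, 9.0073)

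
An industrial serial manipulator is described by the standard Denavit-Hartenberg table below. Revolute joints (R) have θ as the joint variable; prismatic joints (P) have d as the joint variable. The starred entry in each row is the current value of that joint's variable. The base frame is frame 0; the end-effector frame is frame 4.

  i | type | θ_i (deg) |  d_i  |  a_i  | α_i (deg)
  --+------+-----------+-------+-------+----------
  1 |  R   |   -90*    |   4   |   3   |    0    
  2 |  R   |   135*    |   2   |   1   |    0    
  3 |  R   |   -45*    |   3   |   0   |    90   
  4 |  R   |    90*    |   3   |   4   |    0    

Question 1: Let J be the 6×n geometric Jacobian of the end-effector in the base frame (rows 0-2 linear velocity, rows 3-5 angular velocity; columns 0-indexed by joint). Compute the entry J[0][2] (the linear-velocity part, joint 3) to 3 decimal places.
axis z_2 = (0.0000,0.0000,1.0000); lever o_n−o_2 = (0.0000,-3.0000,7.0000)
cross product → J_v[:, 2] = (3.0000,0.0000,-0.0000)
J_ω[:, 2] = z_2
entry J[0][2] = 3.0000

3.000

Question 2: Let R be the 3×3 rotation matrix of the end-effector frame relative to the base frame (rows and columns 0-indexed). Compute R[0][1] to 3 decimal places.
End-effector y-axis (col 1 of R) = (-1.0000,0.0000,0.0000)
R[0][1] = -1.0000

-1.000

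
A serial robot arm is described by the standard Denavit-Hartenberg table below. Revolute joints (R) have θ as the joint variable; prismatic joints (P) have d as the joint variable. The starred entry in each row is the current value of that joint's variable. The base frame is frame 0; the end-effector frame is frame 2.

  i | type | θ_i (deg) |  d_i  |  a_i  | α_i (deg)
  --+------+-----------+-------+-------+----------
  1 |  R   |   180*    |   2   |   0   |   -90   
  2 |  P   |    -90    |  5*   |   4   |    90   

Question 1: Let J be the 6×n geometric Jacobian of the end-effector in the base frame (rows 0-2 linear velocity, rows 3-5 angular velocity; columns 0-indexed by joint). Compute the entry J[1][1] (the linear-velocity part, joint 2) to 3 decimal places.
prismatic axis z_1 = (-0.0000,-1.0000,0.0000)
J_v[:, 1] = z_1; J_ω[:, 1] = (0,0,0)
entry J[1][1] = -1.0000

-1.000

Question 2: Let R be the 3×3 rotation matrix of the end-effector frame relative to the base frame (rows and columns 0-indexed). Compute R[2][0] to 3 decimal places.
End-effector x-axis (col 0 of R) = (-0.0000,0.0000,1.0000)
R[2][0] = 1.0000

1.000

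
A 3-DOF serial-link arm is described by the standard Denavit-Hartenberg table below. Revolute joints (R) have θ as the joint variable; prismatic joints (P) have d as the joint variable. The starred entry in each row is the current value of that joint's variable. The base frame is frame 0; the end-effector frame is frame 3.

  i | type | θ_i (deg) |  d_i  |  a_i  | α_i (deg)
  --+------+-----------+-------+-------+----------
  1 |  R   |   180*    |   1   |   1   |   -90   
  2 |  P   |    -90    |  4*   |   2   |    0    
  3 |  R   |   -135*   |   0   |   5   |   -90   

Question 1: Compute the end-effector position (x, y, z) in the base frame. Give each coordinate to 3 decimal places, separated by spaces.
2.536 -4.000 -0.536

after link 1: o_1 = (-1.0000, 0.0000, 1.0000)
after link 2: o_2 = (-1.0000, -4.0000, 3.0000)
after link 3: o_3 = (2.5355, -4.0000, -0.5355)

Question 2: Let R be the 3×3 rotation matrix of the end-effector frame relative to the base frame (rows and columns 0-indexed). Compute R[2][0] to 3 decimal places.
End-effector x-axis (col 0 of R) = (0.7071,-0.0000,-0.7071)
R[2][0] = -0.7071

-0.707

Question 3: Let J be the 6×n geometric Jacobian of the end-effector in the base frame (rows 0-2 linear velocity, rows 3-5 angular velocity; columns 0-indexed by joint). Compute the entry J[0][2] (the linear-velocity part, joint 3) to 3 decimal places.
axis z_2 = (-0.0000,-1.0000,0.0000); lever o_n−o_2 = (3.5355,-0.0000,-3.5355)
cross product → J_v[:, 2] = (3.5355,-0.0000,3.5355)
J_ω[:, 2] = z_2
entry J[0][2] = 3.5355

3.536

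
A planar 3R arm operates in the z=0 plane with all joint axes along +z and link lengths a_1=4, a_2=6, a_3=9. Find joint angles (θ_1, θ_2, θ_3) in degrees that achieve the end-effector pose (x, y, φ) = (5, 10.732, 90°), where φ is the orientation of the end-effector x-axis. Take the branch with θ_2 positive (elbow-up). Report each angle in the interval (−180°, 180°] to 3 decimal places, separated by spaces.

wrist centre = target − a_3·(cos φ, sin φ) = (5.0000, 1.7320)
cos θ_2 = (27.9998−4²−6²)/(2·4·6) = -0.5000; θ_2 = 120.0002° (elbow-up)
β = atan2(1.7320,5.0000) = 19.1061°; ψ = atan2(5.1961,1.0000) = 79.1068°
θ_1 = β − ψ = -60.0007°
θ_3 = φ − θ_1 − θ_2 = 30.0005° (wrapped to (-180°,180°])

-60.001 120.000 30.000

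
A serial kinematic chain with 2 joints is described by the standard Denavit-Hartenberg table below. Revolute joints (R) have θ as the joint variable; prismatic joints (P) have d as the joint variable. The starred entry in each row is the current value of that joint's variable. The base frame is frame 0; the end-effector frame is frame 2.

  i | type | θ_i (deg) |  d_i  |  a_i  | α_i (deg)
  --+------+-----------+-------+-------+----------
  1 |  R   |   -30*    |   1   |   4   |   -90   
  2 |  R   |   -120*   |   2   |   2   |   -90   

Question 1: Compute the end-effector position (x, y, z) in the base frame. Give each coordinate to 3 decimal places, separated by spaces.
after link 1: o_1 = (3.4641, -2.0000, 1.0000)
after link 2: o_2 = (3.5981, 0.2321, 2.7321)

3.598 0.232 2.732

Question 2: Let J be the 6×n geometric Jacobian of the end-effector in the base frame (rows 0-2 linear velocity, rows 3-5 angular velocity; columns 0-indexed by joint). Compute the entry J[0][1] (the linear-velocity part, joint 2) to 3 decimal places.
axis z_1 = (0.5000,0.8660,0.0000); lever o_n−o_1 = (0.1340,2.2321,1.7321)
cross product → J_v[:, 1] = (1.5000,-0.8660,1.0000)
J_ω[:, 1] = z_1
entry J[0][1] = 1.5000

1.500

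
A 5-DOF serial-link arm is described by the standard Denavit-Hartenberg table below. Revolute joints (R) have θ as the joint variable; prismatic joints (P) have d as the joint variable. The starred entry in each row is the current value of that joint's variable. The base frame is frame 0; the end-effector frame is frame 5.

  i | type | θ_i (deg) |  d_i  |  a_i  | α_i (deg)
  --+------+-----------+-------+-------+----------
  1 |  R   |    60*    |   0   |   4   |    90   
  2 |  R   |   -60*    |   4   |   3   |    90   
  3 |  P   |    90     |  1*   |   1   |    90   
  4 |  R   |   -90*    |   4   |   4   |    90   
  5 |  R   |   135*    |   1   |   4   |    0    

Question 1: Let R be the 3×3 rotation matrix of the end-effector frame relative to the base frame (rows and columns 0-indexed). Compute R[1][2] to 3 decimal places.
End-effector z-axis (col 2 of R) = (-0.8660,0.5000,-0.0000)
R[1][2] = 0.5000

0.500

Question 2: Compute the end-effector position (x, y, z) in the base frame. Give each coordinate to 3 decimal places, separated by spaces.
after link 1: o_1 = (2.0000, 3.4641, 0.0000)
after link 2: o_2 = (6.2141, 2.7631, -2.5981)
after link 3: o_3 = (6.6471, 1.5131, -3.0981)
after link 4: o_4 = (9.3792, 6.2452, -4.5622)
after link 5: o_5 = (7.9955, 5.8486, -8.4259)

7.996 5.849 -8.426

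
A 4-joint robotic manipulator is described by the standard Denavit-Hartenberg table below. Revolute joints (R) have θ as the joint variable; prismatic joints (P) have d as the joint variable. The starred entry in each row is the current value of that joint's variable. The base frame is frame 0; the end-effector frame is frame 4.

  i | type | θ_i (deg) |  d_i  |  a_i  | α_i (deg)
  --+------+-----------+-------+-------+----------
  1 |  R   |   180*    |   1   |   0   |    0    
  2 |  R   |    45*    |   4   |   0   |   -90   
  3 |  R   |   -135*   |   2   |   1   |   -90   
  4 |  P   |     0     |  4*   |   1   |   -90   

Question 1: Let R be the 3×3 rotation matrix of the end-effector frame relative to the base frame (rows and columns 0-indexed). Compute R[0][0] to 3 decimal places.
0.500

End-effector x-axis (col 0 of R) = (0.5000,0.5000,0.7071)
R[0][0] = 0.5000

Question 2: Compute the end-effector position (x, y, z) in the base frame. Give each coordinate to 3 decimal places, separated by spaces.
0.414 -2.414 9.243

after link 1: o_1 = (0.0000, 0.0000, 1.0000)
after link 2: o_2 = (0.0000, 0.0000, 5.0000)
after link 3: o_3 = (1.9142, -0.9142, 5.7071)
after link 4: o_4 = (0.4142, -2.4142, 9.2426)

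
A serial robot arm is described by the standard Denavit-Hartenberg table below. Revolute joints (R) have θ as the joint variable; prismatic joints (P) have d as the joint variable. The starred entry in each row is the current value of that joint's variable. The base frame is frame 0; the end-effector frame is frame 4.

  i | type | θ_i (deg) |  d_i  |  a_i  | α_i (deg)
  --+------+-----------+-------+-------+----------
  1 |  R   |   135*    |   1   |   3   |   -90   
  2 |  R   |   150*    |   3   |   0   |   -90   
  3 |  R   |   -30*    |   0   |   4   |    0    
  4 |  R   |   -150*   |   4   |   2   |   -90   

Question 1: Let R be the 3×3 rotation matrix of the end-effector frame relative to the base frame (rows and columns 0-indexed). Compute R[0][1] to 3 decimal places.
-0.354

End-effector y-axis (col 1 of R) = (-0.3536,0.3536,-0.8660)
R[0][1] = -0.3536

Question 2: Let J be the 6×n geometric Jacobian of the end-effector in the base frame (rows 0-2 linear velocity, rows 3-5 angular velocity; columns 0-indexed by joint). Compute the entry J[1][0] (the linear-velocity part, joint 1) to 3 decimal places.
axis z_0 = ẑ; lever o_n−o_0 = (-3.3461,-3.7250,3.7321)
cross product → J_v[:, 0] = (3.7250,-3.3461,0.0000)
J_ω[:, 0] = z_0
entry J[1][0] = -3.3461

-3.346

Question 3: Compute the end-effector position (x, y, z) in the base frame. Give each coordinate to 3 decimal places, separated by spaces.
-3.346 -3.725 3.732

after link 1: o_1 = (-2.1213, 2.1213, 1.0000)
after link 2: o_2 = (-4.2426, 0.0000, 1.0000)
after link 3: o_3 = (-3.5355, -3.5355, -0.7321)
after link 4: o_4 = (-3.3461, -3.7250, 3.7321)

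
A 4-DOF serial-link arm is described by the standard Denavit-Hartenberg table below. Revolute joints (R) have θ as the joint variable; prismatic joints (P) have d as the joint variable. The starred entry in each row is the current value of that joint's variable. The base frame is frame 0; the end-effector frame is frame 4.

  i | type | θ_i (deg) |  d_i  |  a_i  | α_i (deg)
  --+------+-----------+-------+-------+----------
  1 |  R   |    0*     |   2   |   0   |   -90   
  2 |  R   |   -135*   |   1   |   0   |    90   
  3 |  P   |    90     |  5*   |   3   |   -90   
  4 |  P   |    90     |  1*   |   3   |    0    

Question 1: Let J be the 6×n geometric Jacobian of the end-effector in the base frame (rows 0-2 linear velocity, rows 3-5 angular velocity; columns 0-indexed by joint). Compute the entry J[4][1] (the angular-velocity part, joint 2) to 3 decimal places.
1.000

axis z_1 = (0.0000,1.0000,0.0000); lever o_n−o_1 = (-0.7071,4.0000,-2.1213)
cross product → J_v[:, 1] = (-2.1213,-0.0000,0.7071)
J_ω[:, 1] = z_1
entry J[4][1] = 1.0000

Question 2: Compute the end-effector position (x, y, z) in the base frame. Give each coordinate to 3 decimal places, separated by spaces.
-0.707 4.000 -0.121

after link 1: o_1 = (0.0000, 0.0000, 2.0000)
after link 2: o_2 = (0.0000, 1.0000, 2.0000)
after link 3: o_3 = (-3.5355, 4.0000, -1.5355)
after link 4: o_4 = (-0.7071, 4.0000, -0.1213)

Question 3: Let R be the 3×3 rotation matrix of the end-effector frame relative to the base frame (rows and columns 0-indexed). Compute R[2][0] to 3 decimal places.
End-effector x-axis (col 0 of R) = (0.7071,-0.0000,0.7071)
R[2][0] = 0.7071

0.707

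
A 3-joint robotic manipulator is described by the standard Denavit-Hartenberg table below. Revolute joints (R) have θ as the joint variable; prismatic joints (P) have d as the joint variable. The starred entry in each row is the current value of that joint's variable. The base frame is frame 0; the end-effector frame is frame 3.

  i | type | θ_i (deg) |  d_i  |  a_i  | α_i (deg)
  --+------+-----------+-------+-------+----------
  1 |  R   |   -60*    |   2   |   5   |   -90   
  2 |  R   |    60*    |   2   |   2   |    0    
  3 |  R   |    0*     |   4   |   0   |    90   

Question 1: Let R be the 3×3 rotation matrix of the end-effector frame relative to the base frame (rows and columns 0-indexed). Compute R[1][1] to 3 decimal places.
End-effector y-axis (col 1 of R) = (0.8660,0.5000,0.0000)
R[1][1] = 0.5000

0.500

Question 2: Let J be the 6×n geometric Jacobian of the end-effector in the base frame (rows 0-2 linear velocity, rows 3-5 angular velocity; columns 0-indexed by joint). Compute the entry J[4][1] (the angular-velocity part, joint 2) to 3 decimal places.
axis z_1 = (0.8660,0.5000,0.0000); lever o_n−o_1 = (5.6962,2.1340,-1.7321)
cross product → J_v[:, 1] = (-0.8660,1.5000,-1.0000)
J_ω[:, 1] = z_1
entry J[4][1] = 0.5000

0.500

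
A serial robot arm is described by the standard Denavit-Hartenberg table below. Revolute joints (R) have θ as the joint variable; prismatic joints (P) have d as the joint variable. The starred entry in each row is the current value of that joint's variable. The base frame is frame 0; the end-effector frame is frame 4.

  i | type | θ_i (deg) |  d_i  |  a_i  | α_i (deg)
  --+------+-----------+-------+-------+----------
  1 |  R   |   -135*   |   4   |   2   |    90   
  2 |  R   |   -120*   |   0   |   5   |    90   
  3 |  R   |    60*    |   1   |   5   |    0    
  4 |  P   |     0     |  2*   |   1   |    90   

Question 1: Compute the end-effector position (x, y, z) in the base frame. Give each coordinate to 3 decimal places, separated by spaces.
after link 1: o_1 = (-1.4142, -1.4142, 4.0000)
after link 2: o_2 = (0.3536, 0.3536, -0.3301)
after link 3: o_3 = (-1.2121, 4.9117, -1.9952)
after link 4: o_4 = (-0.4229, 6.9256, -1.4282)

-0.423 6.926 -1.428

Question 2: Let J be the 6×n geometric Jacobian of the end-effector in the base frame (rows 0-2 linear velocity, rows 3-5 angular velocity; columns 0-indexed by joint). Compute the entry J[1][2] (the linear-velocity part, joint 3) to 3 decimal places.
0.284

axis z_2 = (0.6124,0.6124,0.5000); lever o_n−o_2 = (-0.7765,6.5720,-1.0981)
cross product → J_v[:, 2] = (-3.9584,0.2842,4.5000)
J_ω[:, 2] = z_2
entry J[1][2] = 0.2842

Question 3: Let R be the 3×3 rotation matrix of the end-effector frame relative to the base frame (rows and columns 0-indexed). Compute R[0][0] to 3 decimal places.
End-effector x-axis (col 0 of R) = (-0.4356,0.7891,-0.4330)
R[0][0] = -0.4356

-0.436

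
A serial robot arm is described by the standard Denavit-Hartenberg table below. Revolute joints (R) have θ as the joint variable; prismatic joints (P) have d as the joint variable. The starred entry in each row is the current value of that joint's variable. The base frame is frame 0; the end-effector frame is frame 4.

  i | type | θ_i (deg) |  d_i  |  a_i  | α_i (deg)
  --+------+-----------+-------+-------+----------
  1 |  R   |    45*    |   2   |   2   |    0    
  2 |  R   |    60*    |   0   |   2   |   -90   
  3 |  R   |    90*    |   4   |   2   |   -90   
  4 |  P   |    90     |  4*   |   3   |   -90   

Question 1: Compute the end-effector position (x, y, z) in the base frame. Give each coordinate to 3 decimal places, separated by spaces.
0.966 -0.776 -0.000

after link 1: o_1 = (1.4142, 1.4142, 2.0000)
after link 2: o_2 = (0.8966, 3.3461, 2.0000)
after link 3: o_3 = (-2.9671, 2.3108, 0.0000)
after link 4: o_4 = (0.9659, -0.7765, -0.0000)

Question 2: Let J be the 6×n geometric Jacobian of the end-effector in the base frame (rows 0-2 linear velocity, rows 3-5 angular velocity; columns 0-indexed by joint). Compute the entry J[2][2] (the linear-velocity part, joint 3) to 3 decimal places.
4.000

axis z_2 = (-0.9659,-0.2588,0.0000); lever o_n−o_2 = (0.0694,-4.1225,-2.0000)
cross product → J_v[:, 2] = (0.5176,-1.9319,4.0000)
J_ω[:, 2] = z_2
entry J[2][2] = 4.0000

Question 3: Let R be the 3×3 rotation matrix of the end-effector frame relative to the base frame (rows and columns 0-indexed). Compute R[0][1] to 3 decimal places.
End-effector y-axis (col 1 of R) = (-0.2588,0.9659,0.0000)
R[0][1] = -0.2588

-0.259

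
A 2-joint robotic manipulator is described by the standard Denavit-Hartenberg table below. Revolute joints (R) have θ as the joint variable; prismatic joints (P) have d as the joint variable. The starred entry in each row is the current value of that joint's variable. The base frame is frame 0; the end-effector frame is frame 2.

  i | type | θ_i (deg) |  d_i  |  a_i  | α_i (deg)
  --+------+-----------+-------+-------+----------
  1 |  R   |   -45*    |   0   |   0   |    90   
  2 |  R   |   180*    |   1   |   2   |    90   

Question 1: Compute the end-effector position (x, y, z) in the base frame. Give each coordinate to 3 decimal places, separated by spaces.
after link 1: o_1 = (0.0000, 0.0000, 0.0000)
after link 2: o_2 = (-2.1213, 0.7071, 0.0000)

-2.121 0.707 0.000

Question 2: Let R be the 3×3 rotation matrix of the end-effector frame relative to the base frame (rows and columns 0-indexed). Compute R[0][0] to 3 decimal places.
-0.707

End-effector x-axis (col 0 of R) = (-0.7071,0.7071,0.0000)
R[0][0] = -0.7071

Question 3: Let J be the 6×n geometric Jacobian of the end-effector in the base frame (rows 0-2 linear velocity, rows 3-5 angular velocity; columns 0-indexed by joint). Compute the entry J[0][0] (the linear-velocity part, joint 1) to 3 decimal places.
axis z_0 = ẑ; lever o_n−o_0 = (-2.1213,0.7071,0.0000)
cross product → J_v[:, 0] = (-0.7071,-2.1213,0.0000)
J_ω[:, 0] = z_0
entry J[0][0] = -0.7071

-0.707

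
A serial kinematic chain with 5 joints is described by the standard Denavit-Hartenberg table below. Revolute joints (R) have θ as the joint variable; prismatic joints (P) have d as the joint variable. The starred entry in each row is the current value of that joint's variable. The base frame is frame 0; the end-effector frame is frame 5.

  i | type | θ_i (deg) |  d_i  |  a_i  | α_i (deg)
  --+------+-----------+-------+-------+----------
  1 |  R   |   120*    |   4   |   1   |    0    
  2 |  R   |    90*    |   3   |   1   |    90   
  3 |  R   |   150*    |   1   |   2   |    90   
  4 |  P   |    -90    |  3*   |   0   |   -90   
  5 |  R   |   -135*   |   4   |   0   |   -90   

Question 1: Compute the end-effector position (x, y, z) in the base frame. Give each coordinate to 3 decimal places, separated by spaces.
1.335 3.080 12.598

after link 1: o_1 = (-0.5000, 0.8660, 4.0000)
after link 2: o_2 = (-1.3660, 0.3660, 7.0000)
after link 3: o_3 = (-0.3660, 2.0981, 8.0000)
after link 4: o_4 = (-1.6651, 1.3481, 10.5981)
after link 5: o_5 = (1.3349, 3.0801, 12.5981)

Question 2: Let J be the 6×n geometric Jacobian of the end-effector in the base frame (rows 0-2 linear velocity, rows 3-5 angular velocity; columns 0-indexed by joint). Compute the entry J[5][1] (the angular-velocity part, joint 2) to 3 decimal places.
1.000

axis z_1 = (0.0000,0.0000,1.0000); lever o_n−o_1 = (1.8349,2.2141,8.5981)
cross product → J_v[:, 1] = (-2.2141,1.8349,0.0000)
J_ω[:, 1] = z_1
entry J[5][1] = 1.0000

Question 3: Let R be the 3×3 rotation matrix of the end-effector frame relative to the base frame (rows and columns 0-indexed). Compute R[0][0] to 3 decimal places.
End-effector x-axis (col 0 of R) = (-0.6597,0.4356,0.6124)
R[0][0] = -0.6597

-0.660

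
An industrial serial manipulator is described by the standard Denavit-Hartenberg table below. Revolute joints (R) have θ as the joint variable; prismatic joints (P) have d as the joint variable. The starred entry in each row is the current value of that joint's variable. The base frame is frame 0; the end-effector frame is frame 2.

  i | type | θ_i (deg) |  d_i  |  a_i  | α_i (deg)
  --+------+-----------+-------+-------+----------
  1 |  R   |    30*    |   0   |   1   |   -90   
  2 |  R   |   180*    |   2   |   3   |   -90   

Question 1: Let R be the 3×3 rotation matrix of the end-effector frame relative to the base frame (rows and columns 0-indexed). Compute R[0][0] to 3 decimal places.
End-effector x-axis (col 0 of R) = (-0.8660,-0.5000,-0.0000)
R[0][0] = -0.8660

-0.866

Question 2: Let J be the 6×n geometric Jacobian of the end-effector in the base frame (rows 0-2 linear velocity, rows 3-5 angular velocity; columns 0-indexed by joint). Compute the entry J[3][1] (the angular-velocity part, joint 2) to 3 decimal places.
-0.500

axis z_1 = (-0.5000,0.8660,0.0000); lever o_n−o_1 = (-3.5981,0.2321,-0.0000)
cross product → J_v[:, 1] = (-0.0000,-0.0000,3.0000)
J_ω[:, 1] = z_1
entry J[3][1] = -0.5000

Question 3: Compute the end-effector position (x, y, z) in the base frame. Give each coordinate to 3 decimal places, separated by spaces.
after link 1: o_1 = (0.8660, 0.5000, 0.0000)
after link 2: o_2 = (-2.7321, 0.7321, -0.0000)

-2.732 0.732 -0.000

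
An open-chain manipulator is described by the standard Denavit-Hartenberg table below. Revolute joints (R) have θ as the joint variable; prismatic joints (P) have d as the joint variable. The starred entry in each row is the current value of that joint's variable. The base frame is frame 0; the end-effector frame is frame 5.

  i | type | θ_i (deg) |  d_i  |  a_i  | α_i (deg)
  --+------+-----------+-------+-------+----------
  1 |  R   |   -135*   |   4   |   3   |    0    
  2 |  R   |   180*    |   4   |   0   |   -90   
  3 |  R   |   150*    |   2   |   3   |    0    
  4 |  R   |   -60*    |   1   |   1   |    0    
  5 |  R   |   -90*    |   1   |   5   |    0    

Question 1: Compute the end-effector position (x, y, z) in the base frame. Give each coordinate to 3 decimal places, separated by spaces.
after link 1: o_1 = (-2.1213, -2.1213, 4.0000)
after link 2: o_2 = (-2.1213, -2.1213, 8.0000)
after link 3: o_3 = (-5.3727, -2.5442, 6.5000)
after link 4: o_4 = (-6.0798, -1.8371, 5.5000)
after link 5: o_5 = (-3.2513, 2.4055, 5.5000)

-3.251 2.406 5.500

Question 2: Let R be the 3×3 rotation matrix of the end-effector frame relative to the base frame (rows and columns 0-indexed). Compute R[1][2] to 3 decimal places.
End-effector z-axis (col 2 of R) = (-0.7071,0.7071,0.0000)
R[1][2] = 0.7071

0.707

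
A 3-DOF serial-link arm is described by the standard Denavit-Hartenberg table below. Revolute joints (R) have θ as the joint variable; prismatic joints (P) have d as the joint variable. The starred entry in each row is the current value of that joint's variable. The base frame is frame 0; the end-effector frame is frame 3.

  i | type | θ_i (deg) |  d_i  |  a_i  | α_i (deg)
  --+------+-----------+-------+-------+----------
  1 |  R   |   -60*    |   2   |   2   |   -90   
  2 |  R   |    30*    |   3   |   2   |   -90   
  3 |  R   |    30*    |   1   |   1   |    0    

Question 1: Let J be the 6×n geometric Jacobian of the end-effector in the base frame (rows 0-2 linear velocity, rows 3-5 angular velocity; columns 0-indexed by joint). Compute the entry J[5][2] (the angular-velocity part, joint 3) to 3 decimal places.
-0.866

axis z_2 = (-0.2500,0.4330,-0.8660); lever o_n−o_2 = (-0.3080,-0.4665,-1.2990)
cross product → J_v[:, 2] = (-0.9665,-0.0580,0.2500)
J_ω[:, 2] = z_2
entry J[5][2] = -0.8660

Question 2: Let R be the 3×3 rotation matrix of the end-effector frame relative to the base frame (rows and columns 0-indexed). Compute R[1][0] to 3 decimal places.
-0.900

End-effector x-axis (col 0 of R) = (-0.0580,-0.8995,-0.4330)
R[1][0] = -0.8995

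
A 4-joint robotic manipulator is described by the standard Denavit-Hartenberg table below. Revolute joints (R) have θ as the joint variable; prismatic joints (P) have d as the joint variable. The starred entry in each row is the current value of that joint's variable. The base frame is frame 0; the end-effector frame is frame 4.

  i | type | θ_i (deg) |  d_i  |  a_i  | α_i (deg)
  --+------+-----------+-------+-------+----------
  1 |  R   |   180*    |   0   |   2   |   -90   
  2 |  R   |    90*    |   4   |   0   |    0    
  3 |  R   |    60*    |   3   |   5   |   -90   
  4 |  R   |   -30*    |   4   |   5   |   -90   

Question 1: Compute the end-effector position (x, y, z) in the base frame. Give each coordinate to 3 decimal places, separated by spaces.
after link 1: o_1 = (-2.0000, 0.0000, 0.0000)
after link 2: o_2 = (-2.0000, -4.0000, 0.0000)
after link 3: o_3 = (2.3301, -7.0000, -2.5000)
after link 4: o_4 = (8.0801, -9.5000, -1.2010)

8.080 -9.500 -1.201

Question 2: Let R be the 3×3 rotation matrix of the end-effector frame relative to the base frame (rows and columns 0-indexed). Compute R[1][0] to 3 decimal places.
-0.500

End-effector x-axis (col 0 of R) = (0.7500,-0.5000,-0.4330)
R[1][0] = -0.5000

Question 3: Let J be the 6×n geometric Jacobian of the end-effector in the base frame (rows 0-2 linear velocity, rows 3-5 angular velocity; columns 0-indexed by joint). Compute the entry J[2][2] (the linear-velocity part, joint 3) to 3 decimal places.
10.080

axis z_2 = (-0.0000,-1.0000,0.0000); lever o_n−o_2 = (10.0801,-5.5000,-1.2010)
cross product → J_v[:, 2] = (1.2010,0.0000,10.0801)
J_ω[:, 2] = z_2
entry J[2][2] = 10.0801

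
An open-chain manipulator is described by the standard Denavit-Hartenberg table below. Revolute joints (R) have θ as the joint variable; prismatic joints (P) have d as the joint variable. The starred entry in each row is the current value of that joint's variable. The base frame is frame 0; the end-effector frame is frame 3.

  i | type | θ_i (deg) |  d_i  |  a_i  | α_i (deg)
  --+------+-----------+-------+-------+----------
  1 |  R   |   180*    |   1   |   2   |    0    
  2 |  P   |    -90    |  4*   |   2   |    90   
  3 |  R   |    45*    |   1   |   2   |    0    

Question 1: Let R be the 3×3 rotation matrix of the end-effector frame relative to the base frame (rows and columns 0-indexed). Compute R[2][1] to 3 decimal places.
0.707

End-effector y-axis (col 1 of R) = (-0.0000,-0.7071,0.7071)
R[2][1] = 0.7071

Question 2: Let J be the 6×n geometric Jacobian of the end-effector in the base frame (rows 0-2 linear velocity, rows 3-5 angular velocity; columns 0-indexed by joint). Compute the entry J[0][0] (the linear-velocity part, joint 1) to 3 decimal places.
axis z_0 = ẑ; lever o_n−o_0 = (-1.0000,3.4142,6.4142)
cross product → J_v[:, 0] = (-3.4142,-1.0000,0.0000)
J_ω[:, 0] = z_0
entry J[0][0] = -3.4142

-3.414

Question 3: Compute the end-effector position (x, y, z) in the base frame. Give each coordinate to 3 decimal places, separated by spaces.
-1.000 3.414 6.414

after link 1: o_1 = (-2.0000, 0.0000, 1.0000)
after link 2: o_2 = (-2.0000, 2.0000, 5.0000)
after link 3: o_3 = (-1.0000, 3.4142, 6.4142)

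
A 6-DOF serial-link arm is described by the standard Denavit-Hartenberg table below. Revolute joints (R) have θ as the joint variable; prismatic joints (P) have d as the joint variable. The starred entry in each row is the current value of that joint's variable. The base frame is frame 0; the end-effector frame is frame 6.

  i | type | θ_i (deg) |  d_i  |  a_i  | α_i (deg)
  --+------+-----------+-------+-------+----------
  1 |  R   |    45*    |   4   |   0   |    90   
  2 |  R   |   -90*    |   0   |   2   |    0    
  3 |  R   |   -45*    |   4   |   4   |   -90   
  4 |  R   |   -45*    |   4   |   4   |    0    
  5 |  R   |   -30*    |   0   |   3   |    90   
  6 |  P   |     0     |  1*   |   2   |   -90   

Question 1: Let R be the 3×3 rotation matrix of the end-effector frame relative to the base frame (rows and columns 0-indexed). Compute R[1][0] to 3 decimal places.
End-effector x-axis (col 0 of R) = (0.5536,-0.8124,-0.1830)
R[1][0] = -0.8124

-0.812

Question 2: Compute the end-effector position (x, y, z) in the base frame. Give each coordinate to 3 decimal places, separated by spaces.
6.848 -10.005 -5.889

after link 1: o_1 = (0.0000, 0.0000, 4.0000)
after link 2: o_2 = (0.0000, -0.0000, 2.0000)
after link 3: o_3 = (0.8284, -4.8284, -0.8284)
after link 4: o_4 = (3.4142, -6.2426, -5.6569)
after link 5: o_5 = (5.0750, -8.6799, -6.2059)
after link 6: o_6 = (6.8482, -10.0048, -5.8889)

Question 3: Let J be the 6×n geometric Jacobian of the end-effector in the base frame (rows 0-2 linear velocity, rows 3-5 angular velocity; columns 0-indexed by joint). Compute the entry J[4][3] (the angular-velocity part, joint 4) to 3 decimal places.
0.500

axis z_3 = (0.5000,0.5000,-0.7071); lever o_n−o_3 = (6.0198,-5.1764,-5.0605)
cross product → J_v[:, 3] = (-6.1905,-1.7264,-5.5981)
J_ω[:, 3] = z_3
entry J[4][3] = 0.5000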